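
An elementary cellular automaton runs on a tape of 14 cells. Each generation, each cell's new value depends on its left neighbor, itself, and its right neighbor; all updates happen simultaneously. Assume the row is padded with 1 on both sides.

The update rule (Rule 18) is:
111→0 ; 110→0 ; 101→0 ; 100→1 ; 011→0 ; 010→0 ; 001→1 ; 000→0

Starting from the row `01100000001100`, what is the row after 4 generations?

generation 1: 00010000010011
generation 2: 10101000101100
generation 3: 00000101000011
generation 4: 10001000100100

10001000100100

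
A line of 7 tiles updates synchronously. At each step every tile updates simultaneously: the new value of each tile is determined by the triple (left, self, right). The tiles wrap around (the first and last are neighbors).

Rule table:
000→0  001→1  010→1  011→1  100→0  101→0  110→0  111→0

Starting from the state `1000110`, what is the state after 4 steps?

0110110

step 1: 1001100
step 2: 1011001
step 3: 0010011
step 4: 0110110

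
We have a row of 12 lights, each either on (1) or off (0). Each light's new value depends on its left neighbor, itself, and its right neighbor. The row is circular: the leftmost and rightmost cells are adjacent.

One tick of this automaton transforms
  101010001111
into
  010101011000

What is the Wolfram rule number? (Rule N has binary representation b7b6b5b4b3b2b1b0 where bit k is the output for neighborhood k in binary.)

58

position 9: 111 → 0  (bit 7 = 0)
position 0: 110 → 0  (bit 6 = 0)
position 1: 101 → 1  (bit 5 = 1)
position 5: 100 → 1  (bit 4 = 1)
position 8: 011 → 1  (bit 3 = 1)
position 2: 010 → 0  (bit 2 = 0)
position 7: 001 → 1  (bit 1 = 1)
position 6: 000 → 0  (bit 0 = 0)
bits b7..b0 = 00111010 = 58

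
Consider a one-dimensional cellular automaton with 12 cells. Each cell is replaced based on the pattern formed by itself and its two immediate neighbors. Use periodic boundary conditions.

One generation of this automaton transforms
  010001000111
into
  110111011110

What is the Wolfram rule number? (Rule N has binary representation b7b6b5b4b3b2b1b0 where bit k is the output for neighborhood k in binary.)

175

position 10: 111 → 1  (bit 7 = 1)
position 11: 110 → 0  (bit 6 = 0)
position 0: 101 → 1  (bit 5 = 1)
position 2: 100 → 0  (bit 4 = 0)
position 9: 011 → 1  (bit 3 = 1)
position 1: 010 → 1  (bit 2 = 1)
position 4: 001 → 1  (bit 1 = 1)
position 3: 000 → 1  (bit 0 = 1)
bits b7..b0 = 10101111 = 175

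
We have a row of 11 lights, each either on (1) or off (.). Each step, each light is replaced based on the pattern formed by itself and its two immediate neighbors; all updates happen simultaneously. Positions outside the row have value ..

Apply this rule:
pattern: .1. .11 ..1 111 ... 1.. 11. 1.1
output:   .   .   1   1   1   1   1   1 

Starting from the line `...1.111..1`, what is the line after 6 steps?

111.1.1111.
.111.1.1111
1.111.1.111
.1.111.1.11
1.1.111.1.1
.1.1.111.1.

.1.1.111.1.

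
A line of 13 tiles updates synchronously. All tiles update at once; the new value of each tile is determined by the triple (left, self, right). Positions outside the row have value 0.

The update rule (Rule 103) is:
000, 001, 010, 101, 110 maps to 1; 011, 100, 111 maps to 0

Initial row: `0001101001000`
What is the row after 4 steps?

1110111011011
0011001101101
1101010110111
0111111011001

0111111011001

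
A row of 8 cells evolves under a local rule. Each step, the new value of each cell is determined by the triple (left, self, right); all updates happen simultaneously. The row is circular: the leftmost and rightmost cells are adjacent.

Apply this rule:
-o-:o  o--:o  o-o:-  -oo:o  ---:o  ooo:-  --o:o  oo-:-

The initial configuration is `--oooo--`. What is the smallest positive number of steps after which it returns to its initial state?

ooo---oo
---oooo-
oooo---o
----oooo
ooooo---
o----ooo
-ooooo--
oo----oo
--ooooo-
ooo----o
---ooooo
oooo----
o---oooo
-oooo---
oo---ooo
--oooo--

16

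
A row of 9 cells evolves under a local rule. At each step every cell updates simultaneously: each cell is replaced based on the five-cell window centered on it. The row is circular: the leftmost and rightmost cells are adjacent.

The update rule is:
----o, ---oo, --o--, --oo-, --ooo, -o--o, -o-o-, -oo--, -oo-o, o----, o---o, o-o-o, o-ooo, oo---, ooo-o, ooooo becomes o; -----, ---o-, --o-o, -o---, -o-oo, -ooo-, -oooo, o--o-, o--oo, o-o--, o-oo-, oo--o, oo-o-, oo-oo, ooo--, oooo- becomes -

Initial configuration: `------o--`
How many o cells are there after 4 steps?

6

----o-o-o
-oo--ooo-
-oo--o---
ooo--o-oo
count of o: 6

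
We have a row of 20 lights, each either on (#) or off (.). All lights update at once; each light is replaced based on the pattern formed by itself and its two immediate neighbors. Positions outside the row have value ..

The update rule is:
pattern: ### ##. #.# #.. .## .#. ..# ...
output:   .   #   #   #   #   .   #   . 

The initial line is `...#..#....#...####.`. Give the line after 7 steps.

..#.##.#..#.#.##..##
.#.####.##.#.#######
#.##..#####.##.....#
.######...#####...#.
##....##.##...##.#.#
###..#######.####.#.
#.####.....###..##.#

#.####.....###..##.#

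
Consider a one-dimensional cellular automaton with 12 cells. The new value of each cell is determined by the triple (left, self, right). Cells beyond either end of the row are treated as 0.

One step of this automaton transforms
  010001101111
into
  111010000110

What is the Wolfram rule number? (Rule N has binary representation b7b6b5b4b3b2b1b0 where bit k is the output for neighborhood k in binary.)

position 9: 111 → 1  (bit 7 = 1)
position 6: 110 → 0  (bit 6 = 0)
position 7: 101 → 0  (bit 5 = 0)
position 2: 100 → 1  (bit 4 = 1)
position 5: 011 → 0  (bit 3 = 0)
position 1: 010 → 1  (bit 2 = 1)
position 0: 001 → 1  (bit 1 = 1)
position 3: 000 → 0  (bit 0 = 0)
bits b7..b0 = 10010110 = 150

150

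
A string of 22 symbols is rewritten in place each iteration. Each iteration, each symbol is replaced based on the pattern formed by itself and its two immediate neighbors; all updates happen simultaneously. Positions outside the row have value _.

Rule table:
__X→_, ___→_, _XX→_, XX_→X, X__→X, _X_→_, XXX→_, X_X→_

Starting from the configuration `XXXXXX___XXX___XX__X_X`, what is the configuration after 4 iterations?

_____XX____XX___XX____
______XX____XX___XX___
_______XX____XX___XX__
________XX____XX___XX_

________XX____XX___XX_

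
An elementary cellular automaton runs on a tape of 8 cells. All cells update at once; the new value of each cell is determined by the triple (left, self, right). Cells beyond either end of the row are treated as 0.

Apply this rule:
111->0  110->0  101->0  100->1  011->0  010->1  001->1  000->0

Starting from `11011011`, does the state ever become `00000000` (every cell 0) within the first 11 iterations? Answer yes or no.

yes

iteration 1: 00000000
all cells are 0 at iteration 1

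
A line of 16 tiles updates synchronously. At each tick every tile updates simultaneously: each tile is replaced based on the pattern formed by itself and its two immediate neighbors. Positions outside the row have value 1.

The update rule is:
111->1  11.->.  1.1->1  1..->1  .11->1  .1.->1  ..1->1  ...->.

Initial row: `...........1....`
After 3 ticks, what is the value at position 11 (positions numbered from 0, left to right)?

1.........111..1
.1.......111.111
111.....111.1111
position 11 holds .

.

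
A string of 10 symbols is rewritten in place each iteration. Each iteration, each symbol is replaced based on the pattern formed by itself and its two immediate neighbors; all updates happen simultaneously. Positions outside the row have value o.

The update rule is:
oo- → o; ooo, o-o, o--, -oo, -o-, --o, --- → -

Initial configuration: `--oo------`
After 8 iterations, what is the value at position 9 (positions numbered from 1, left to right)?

iteration 1: ---o------
iteration 2: ----------
iteration 3: ----------  (fixed point — unchanged through iteration 8)
position 9 holds -

-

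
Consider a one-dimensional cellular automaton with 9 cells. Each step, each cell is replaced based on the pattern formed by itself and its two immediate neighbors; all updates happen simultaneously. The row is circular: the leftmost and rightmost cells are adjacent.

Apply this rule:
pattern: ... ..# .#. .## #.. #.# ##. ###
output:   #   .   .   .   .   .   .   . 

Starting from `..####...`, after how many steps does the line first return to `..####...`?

2

#......##
..####...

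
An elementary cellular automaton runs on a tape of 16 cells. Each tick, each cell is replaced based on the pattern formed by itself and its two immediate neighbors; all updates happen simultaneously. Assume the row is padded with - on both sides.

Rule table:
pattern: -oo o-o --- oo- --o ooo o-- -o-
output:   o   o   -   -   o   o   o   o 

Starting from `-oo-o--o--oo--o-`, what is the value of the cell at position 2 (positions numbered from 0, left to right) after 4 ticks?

oo-oooooooo-oooo
o-oooooooo-oooo-
ooooooooo-oooo-o
oooooooo-oooo-oo
position 2 holds o

o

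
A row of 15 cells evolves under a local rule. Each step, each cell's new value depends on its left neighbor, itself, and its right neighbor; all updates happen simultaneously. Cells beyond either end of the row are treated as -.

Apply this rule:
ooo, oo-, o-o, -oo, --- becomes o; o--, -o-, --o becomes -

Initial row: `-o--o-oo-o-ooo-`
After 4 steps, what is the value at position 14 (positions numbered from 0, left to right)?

-----oooo-oooo-
oooo-ooooooooo-
oooooooooooooo-
oooooooooooooo-
position 14 holds -

-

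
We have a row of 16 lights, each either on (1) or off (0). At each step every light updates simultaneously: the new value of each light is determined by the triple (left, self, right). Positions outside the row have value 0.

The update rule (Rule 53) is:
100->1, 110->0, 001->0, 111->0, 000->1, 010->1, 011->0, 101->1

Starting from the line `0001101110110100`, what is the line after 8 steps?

1011101100000000

1100010001001111
0011011101100000
1000100010011111
1110111011000000
0001000100111111
1101110110000000
0010001001111111
1011101100000000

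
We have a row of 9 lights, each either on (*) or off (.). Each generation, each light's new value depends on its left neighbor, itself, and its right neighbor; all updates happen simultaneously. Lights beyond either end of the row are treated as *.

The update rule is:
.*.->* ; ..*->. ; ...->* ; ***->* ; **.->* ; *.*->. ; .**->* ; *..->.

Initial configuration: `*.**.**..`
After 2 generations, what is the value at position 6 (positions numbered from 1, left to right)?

*.**.**..  (fixed point — unchanged through generation 2)
position 6 holds *

*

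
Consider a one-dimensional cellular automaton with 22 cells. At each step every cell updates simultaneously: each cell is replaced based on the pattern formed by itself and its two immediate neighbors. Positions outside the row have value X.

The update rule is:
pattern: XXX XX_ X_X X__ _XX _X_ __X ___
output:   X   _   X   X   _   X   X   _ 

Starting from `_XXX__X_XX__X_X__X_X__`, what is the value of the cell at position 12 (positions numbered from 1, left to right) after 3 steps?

step 1: X_X_XXXX__XXXXXXXXXXXX
step 2: _XXX_XX_XX_XXXXXXXXXXX
step 3: X_X_X__X__X_XXXXXXXXXX
position 12 holds _

_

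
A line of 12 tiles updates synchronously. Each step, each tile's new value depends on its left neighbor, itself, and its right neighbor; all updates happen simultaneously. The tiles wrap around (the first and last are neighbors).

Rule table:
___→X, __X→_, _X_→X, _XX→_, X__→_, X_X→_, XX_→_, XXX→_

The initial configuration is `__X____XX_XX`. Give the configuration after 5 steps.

__X_XX______

step 1: __X_XX______
step 2: X_X____XXXXX
step 3: __X_XX______  (repeats step 1; period 2)
step 5: __X_XX______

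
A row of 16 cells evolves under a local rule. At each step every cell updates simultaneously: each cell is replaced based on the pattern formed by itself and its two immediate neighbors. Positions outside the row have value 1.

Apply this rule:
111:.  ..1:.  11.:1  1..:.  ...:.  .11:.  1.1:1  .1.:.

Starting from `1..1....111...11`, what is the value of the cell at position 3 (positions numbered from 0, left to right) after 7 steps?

.

1.........1.....
1...............
1...............  (fixed point — unchanged through step 7)
position 3 holds .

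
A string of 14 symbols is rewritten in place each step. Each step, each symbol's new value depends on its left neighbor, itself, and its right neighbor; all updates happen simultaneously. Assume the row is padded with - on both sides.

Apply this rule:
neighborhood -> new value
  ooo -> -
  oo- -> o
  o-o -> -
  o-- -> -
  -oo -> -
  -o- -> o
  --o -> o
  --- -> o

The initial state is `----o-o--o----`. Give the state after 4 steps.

----o-o--o---o

ooooo-o-oo-ooo
----o-o--o---o
ooooo-o-oo-ooo  (repeats step 1; period 2)
step 4: ----o-o--o---o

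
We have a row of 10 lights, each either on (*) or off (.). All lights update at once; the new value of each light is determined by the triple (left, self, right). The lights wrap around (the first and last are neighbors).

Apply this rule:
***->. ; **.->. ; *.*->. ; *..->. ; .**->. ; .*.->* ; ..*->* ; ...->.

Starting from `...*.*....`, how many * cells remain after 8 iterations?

iteration 1: ..**.*....
iteration 2: .*...*....
iteration 3: **..**....
iteration 4: ...*.....*
iteration 5: ..**....**
iteration 6: .*.....*..
iteration 7: **....**..
iteration 8: .....*...*
count of *: 2

2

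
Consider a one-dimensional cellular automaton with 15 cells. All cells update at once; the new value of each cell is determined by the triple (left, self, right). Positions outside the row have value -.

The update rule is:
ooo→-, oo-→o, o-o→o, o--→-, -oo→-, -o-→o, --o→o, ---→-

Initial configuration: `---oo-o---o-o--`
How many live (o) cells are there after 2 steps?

6

step 1: --o-ooo--oooo--
step 2: -ooo--o-o---o--
count of o: 6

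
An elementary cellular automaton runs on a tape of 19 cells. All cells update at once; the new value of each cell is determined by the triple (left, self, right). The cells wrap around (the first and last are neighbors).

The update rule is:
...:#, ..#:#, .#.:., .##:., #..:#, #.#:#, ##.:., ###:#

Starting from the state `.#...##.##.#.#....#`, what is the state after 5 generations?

generation 1: #.###..#..#.#.####.
generation 2: .#.#.##.##.#.#.##.#
generation 3: #.#.#..#..#.#.#..#.
generation 4: .#.#.##.##.#.#.##.#  (repeats generation 2; period 2)
generation 5: #.#.#..#..#.#.#..#.

#.#.#..#..#.#.#..#.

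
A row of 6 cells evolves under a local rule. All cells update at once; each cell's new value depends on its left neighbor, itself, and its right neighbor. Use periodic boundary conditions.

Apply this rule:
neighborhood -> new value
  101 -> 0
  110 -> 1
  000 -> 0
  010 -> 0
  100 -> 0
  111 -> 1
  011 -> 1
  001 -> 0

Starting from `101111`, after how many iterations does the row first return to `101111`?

iteration 1: 101111

1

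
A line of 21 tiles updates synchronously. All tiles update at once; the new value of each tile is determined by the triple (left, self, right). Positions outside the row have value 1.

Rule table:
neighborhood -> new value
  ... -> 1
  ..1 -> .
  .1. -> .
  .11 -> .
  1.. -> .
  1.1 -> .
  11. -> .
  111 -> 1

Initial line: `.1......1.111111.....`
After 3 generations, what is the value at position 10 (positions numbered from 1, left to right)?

.

generation 1: ...1111....1111..111.
generation 2: .1..11..11..11....1..
generation 3: ...............11....
position 10 holds .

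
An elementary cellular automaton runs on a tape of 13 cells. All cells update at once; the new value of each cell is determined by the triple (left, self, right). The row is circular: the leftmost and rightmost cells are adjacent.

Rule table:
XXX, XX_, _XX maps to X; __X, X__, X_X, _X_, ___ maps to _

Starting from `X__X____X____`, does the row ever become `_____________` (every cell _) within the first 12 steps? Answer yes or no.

yes

_____________
all cells are _ at step 1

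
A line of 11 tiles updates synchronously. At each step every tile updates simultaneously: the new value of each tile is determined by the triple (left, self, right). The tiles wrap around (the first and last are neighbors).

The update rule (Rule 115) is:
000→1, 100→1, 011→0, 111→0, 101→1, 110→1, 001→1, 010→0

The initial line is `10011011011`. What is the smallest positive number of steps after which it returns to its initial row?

22

11101101100
00110110111
11011011001
01101101110
10110110011
11011011100
01101100111
10110111001
11011001110
01101110011
10110011101
11011100110
01100111011
10111001101
11001110110
01110011011
10011101101
11100110110
00111011011
11001101101
01110110110
10011011011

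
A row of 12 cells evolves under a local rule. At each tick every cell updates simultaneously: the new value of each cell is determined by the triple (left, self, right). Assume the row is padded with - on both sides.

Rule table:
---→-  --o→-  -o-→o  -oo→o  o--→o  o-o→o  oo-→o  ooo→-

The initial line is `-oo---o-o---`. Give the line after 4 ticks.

tick 1: -ooo--oooo--
tick 2: -o-oo-o--oo-
tick 3: -ooooooo-ooo
tick 4: -o-----ooo-o

-o-----ooo-o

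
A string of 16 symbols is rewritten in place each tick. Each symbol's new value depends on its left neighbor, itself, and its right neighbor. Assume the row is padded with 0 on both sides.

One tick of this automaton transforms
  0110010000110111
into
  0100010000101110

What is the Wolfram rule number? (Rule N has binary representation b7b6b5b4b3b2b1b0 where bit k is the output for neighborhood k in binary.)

position 14: 111 → 1  (bit 7 = 1)
position 2: 110 → 0  (bit 6 = 0)
position 12: 101 → 1  (bit 5 = 1)
position 3: 100 → 0  (bit 4 = 0)
position 1: 011 → 1  (bit 3 = 1)
position 5: 010 → 1  (bit 2 = 1)
position 0: 001 → 0  (bit 1 = 0)
position 7: 000 → 0  (bit 0 = 0)
bits b7..b0 = 10101100 = 172

172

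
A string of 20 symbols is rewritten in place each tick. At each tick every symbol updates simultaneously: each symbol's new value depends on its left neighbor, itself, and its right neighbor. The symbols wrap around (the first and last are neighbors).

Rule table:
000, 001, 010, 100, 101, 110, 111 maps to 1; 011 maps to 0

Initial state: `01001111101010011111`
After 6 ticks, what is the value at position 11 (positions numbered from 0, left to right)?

11110111111111101111
11111011111111110111
11111101111111111011
11111110111111111101
11111111011111111110
01111111101111111111
position 11 holds 1

1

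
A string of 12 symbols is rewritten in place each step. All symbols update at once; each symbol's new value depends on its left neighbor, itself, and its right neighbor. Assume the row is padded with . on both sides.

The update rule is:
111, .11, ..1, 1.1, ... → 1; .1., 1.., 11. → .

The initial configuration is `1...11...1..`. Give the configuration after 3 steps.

..111..11..1
1111..11..1.
111..11..1..

111..11..1..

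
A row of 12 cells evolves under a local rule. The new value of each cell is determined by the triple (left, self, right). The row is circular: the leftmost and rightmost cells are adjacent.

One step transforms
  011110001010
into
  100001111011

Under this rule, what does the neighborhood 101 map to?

0

At position 9 the neighborhood is 101; the next row has 0 there.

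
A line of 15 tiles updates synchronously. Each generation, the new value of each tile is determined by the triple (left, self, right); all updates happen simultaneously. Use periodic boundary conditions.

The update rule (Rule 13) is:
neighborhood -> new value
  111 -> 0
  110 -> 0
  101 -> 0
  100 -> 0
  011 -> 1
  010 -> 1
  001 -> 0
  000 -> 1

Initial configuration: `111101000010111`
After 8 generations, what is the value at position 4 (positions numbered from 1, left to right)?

generation 1: 000001011010100
generation 2: 111101010010101
generation 3: 000001010010101
generation 4: 011101010010101
generation 5: 010001010010101
generation 6: 010101010010101
generation 7: 010101010010101  (fixed point — unchanged through generation 8)
position 4 holds 1

1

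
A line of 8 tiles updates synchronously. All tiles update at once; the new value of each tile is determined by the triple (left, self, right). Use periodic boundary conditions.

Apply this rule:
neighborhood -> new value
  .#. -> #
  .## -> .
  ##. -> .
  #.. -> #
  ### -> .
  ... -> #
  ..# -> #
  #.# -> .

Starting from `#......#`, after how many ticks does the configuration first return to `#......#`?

2

.######.
#......#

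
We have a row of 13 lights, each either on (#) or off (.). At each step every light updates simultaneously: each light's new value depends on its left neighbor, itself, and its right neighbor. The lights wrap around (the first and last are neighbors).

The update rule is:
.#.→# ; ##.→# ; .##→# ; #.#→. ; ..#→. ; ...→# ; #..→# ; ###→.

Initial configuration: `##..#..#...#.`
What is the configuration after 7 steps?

#.#.##.#.#.#.

###.##.###.#.
#.#.##.#.#.#.
#.#.##.#.#.#.  (fixed point — unchanged through step 7)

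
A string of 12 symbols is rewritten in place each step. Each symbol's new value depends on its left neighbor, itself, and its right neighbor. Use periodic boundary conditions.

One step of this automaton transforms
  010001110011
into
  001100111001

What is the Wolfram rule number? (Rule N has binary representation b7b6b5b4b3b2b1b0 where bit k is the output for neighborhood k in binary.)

position 6: 111 → 1  (bit 7 = 1)
position 7: 110 → 1  (bit 6 = 1)
position 0: 101 → 0  (bit 5 = 0)
position 2: 100 → 1  (bit 4 = 1)
position 5: 011 → 0  (bit 3 = 0)
position 1: 010 → 0  (bit 2 = 0)
position 4: 001 → 0  (bit 1 = 0)
position 3: 000 → 1  (bit 0 = 1)
bits b7..b0 = 11010001 = 209

209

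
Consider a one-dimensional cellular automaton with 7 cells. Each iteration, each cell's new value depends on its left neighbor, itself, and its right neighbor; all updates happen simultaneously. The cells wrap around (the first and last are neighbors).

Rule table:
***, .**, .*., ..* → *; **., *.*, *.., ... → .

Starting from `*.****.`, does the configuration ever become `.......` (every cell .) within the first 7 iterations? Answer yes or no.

no

iteration 1: *.***..
iteration 2: *.**..*
iteration 3: ..*..**
iteration 4: .**.**.
iteration 5: **..*..
iteration 6: *..**.*
iteration 7: ..**..*
iteration 7 is ..**..*, still not uniform .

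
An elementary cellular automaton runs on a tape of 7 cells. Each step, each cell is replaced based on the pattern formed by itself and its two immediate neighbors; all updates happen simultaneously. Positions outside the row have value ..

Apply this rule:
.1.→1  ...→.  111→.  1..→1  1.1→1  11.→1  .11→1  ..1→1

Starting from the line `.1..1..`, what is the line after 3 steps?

11..111

111111.
1....11
11..111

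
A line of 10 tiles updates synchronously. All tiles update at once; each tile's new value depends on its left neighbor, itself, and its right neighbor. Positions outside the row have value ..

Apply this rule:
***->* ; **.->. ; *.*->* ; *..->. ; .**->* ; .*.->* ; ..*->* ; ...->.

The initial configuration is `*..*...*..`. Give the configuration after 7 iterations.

*.**..**..
***..**...
**..**....
*..**.....
*.**......
***.......
**........

**........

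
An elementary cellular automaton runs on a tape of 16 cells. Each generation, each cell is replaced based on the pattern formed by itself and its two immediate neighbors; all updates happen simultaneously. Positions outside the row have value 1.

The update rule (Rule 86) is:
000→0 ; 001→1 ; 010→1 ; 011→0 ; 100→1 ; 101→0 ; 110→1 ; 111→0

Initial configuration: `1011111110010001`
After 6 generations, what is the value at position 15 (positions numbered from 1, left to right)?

generation 1: 1000000011111010
generation 2: 1100000100001010
generation 3: 0110001110011010
generation 4: 0011010011101010
generation 5: 1101011100101010
generation 6: 0101000111101010
position 15 holds 1

1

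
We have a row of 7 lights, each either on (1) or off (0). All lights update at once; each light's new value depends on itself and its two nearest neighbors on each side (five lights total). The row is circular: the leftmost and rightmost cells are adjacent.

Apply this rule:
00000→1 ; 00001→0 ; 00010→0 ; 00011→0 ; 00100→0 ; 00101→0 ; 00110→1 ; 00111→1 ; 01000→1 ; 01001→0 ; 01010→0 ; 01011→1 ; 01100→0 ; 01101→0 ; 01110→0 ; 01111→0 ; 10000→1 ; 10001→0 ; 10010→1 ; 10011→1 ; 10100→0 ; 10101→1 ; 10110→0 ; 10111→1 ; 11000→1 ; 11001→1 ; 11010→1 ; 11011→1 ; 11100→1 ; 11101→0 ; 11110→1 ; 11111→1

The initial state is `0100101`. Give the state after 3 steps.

0001001
1000010
0110000

0110000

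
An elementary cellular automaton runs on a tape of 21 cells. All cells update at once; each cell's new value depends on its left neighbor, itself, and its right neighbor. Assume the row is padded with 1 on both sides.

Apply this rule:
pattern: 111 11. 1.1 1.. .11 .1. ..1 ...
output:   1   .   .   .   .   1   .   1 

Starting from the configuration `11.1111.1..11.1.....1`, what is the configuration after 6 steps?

..1..1..1..1..1..1.1.

1...11..1.....1.111..
..1.....1.111.1..1...
..1.111.1..1..1..1.1.
..1..1..1..1..1..1.1.
..1..1..1..1..1..1.1.  (fixed point — unchanged through step 6)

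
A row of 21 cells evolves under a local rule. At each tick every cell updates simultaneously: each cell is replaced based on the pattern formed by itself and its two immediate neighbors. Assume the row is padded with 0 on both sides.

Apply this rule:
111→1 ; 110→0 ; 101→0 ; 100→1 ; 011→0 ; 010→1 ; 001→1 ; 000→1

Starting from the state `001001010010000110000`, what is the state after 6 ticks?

tick 1: 111111011111111001111
tick 2: 011110001111110110110
tick 3: 101101110111100000001
tick 4: 100000100011011111111
tick 5: 111111111100001111110
tick 6: 011111111011110111101

011111111011110111101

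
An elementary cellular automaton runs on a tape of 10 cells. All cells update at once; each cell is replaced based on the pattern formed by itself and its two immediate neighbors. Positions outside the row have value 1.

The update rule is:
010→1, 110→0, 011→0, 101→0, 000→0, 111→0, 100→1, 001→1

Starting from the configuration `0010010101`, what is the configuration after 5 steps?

0110100000

1111110100
0000000111
1000001000
0100011101
0110100000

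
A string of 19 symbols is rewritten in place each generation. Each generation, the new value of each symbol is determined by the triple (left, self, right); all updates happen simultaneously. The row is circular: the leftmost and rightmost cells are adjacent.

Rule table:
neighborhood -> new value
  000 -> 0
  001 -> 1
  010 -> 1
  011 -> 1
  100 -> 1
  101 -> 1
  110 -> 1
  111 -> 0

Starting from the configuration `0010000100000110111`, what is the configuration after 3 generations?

1111001110001111101
0001111011011000111
1011001111111101101

1011001111111101101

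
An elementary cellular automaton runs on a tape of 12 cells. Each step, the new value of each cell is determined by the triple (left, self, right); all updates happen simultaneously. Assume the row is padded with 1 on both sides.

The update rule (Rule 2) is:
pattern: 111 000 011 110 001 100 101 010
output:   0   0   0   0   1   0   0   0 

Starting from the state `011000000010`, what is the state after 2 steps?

step 1: 000000000100
step 2: 000000001001

000000001001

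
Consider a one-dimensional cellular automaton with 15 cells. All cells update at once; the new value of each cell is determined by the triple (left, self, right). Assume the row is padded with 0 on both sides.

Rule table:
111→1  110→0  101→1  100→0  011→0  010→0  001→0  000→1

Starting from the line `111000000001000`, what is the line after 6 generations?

generation 1: 010011111100011
generation 2: 000001111001000
generation 3: 111100110000011
generation 4: 011000000111000
generation 5: 000011110010011
generation 6: 111001100000000

111001100000000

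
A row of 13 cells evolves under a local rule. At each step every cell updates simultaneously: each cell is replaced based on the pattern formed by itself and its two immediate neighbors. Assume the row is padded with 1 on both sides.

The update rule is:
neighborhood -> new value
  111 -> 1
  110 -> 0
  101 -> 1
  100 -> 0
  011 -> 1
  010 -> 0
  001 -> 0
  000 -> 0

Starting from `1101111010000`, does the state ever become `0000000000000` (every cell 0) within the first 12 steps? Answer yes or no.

1011110100000
0111101000000
1111010000000
1110100000000
1101000000000
1010000000000
0100000000000
1000000000000
0000000000000
all cells are 0 at step 9

yes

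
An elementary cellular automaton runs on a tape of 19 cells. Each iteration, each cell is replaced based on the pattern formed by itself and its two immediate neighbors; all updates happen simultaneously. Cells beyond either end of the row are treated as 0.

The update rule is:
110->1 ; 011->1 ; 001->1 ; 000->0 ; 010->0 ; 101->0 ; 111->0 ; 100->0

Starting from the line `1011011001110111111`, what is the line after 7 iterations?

1101100011001000000

0011011011010100001
0111011011000000010
1101011011000000100
1100011011000001000
1100111011000010000
1101101011000100000
1101100011001000000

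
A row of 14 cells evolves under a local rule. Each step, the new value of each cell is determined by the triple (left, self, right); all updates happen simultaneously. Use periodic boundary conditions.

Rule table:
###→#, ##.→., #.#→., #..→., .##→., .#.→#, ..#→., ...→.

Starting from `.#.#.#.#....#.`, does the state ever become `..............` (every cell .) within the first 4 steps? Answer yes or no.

no

step 1: .#.#.#.#....#.  (fixed point — unchanged through step 4)
step 4 is .#.#.#.#....#., still not uniform .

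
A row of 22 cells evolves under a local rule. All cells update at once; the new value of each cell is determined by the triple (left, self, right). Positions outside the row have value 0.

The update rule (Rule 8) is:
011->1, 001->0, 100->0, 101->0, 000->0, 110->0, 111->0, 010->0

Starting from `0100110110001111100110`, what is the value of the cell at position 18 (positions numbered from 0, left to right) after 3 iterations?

iteration 1: 0000100100001000000100
iteration 2: 0000000000000000000000
iteration 3: 0000000000000000000000
position 18 holds 0

0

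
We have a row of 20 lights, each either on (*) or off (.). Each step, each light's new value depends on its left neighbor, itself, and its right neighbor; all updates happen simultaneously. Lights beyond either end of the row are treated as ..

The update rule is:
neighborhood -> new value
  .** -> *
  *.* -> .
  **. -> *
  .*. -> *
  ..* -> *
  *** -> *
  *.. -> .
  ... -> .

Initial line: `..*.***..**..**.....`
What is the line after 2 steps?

.**.***.***.***.....
***.***.***.***.....

***.***.***.***.....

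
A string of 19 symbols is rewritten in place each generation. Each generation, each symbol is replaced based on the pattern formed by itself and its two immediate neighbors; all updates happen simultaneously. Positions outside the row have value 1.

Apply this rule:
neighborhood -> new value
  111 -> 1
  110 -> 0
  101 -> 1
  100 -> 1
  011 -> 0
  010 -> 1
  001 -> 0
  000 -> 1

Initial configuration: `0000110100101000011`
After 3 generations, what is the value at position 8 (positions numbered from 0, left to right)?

1

1110001110111111001
1101100101011110100
1010010111101101110
position 8 holds 1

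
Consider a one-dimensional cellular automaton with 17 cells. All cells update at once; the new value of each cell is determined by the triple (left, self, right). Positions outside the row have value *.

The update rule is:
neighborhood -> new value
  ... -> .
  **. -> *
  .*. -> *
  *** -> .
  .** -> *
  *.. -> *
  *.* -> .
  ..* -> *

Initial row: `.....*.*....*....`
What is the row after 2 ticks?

**.***.*****.****

tick 1: *...**.**..***..*
tick 2: **.***.*****.****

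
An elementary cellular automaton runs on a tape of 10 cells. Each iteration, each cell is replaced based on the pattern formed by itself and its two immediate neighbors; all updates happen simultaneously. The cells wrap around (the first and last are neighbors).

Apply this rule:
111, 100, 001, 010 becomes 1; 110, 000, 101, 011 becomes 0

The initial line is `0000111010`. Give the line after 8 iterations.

1011011100

0001010011
1011011100
1000001011
0100011001
0110100111
0000111010  (repeats iteration 0; period 6)
iteration 8: 1011011100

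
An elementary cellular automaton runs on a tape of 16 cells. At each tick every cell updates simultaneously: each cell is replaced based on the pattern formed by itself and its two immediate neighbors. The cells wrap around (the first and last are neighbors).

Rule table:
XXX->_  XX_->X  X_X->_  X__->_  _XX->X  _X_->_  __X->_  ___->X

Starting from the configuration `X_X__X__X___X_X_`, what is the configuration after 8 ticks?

__X_____X___X___

__________X_____
XXXXXXXXX___XXXX
________X_X_X___
XXXXXXX_______XX
______X_XXXXX_X_
XXXXX___X___X___
X___X_X___X___X_
__X_____X___X___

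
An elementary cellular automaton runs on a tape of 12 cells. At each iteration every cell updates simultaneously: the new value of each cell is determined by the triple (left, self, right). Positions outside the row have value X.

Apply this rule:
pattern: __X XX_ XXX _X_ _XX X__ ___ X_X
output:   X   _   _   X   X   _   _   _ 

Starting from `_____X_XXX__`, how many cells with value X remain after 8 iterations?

6

____XX_X___X
___XX__X__XX
__XX__XX_XX_
_XX__XX__X__
_X__XX__XX_X
_X_XX__XX__X
_X_X__XX__XX
_X_X_XX__XX_
count of X: 6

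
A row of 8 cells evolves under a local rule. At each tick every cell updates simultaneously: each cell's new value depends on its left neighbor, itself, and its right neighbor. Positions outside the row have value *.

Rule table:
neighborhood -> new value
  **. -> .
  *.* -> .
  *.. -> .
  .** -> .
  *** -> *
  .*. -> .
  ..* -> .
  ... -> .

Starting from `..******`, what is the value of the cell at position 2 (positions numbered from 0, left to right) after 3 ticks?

.

tick 1: ...*****
tick 2: ....****
tick 3: .....***
position 2 holds .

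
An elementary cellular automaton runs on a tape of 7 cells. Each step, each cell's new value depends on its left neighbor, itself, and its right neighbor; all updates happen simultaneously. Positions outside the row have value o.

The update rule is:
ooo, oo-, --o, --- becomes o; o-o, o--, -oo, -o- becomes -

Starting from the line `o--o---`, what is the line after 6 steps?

step 1: o-o--oo
step 2: o---o-o
step 3: o-oo---
step 4: o--o-oo
step 5: o-o---o
step 6: o---oo-

o---oo-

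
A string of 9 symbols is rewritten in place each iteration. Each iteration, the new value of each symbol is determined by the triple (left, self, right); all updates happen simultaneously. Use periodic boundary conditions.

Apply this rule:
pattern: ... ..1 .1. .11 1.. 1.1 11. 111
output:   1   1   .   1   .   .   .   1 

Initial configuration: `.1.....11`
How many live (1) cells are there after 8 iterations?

...11111.
1111111..
111111..1
11111..11
1111..111
111..1111
11..11111
1..111111
count of 1: 7

7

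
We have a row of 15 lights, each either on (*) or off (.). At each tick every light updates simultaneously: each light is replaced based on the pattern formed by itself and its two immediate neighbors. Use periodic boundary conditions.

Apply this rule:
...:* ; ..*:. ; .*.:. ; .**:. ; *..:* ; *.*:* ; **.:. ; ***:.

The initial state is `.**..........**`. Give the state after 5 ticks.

.*********...*.

tick 1: *..*********...
tick 2: .*..........**.
tick 3: ..*********...*
tick 4: *..........**..
tick 5: .*********...*.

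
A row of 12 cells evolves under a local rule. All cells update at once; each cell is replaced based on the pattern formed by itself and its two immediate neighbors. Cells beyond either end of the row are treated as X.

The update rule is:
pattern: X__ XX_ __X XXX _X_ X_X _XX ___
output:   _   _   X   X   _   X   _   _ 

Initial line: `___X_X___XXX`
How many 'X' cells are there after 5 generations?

5

__X_X___X_XX
_X_X___X_X_X
X_X___X_X_X_
_X___X_X_X_X
X___X_X_X_X_
count of X: 5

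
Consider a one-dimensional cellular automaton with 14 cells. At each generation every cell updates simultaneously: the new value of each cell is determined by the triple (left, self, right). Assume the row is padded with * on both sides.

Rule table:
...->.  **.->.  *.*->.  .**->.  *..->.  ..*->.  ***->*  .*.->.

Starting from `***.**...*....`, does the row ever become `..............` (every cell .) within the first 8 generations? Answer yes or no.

**............
*.............
..............
all cells are . at generation 3

yes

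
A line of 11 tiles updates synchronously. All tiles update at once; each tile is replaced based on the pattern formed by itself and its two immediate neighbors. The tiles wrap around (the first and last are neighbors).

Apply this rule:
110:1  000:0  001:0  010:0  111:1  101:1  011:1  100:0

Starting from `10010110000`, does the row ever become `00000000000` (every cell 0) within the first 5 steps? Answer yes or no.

step 1: 00001110000
step 2: 00001110000  (fixed point — unchanged through step 5)
step 5 is 00001110000, still not uniform 0

no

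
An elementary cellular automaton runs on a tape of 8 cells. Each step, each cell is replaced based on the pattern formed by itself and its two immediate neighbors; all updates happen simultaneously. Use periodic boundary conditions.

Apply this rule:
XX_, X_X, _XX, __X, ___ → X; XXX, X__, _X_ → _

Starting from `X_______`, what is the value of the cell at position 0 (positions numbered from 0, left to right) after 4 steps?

X

__XXXXXX
_XX____X
XXX_XXX_
X_XXX_XX
position 0 holds X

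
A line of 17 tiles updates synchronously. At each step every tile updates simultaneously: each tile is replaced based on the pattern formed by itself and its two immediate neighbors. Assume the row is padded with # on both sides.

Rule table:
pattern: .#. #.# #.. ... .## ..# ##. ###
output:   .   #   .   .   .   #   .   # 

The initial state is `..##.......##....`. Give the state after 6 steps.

.....#.....#.#.#.

.#........#.....#
#........#.....#.
........#.....#.#
.......#.....#.#.
......#.....#.#.#
.....#.....#.#.#.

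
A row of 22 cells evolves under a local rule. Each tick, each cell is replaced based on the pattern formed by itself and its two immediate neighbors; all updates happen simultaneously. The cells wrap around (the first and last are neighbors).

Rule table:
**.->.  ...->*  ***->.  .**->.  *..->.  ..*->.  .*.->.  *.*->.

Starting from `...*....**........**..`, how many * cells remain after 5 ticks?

tick 1: **...**....******....*
tick 2: ...*....**........**..  (repeats tick 0; period 2)
tick 5: **...**....******....*
count of *: 11

11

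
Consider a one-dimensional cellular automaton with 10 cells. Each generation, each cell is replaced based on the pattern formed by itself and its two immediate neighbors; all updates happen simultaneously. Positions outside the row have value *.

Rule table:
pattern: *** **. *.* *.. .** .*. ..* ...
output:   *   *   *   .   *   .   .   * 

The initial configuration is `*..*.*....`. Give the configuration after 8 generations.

**..******

*...*..**.
*.*....***
**..**.***
**..******
**..******  (fixed point — unchanged through generation 8)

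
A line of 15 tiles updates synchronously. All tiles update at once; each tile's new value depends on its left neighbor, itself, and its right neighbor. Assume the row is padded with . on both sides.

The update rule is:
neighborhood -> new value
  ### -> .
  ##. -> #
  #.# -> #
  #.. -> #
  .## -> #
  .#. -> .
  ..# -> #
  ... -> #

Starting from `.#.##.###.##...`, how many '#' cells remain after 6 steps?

#.#####.#######
.##...###.....#
#######.######.
#.....###....##
.######.#######
##....###.....#
count of #: 6

6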